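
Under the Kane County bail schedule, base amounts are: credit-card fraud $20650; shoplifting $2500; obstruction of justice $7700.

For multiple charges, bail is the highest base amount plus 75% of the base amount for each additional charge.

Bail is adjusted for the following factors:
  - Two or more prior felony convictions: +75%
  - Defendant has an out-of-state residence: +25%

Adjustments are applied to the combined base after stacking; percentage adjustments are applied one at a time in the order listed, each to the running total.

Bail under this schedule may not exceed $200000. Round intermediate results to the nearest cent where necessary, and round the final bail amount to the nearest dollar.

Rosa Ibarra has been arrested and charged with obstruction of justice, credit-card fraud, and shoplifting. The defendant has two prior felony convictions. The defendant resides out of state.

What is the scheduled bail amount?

Base amounts from the schedule: obstruction of justice $7700; credit-card fraud $20650; shoplifting $2500.
Stacking rule: highest base plus 75% of each additional charge. Highest is credit-card fraud at $20650. Additional: $7700 × 75% = $5775; $2500 × 75% = $1875. Combined base = $20650 + $7650 = $28300.
Two or more prior felony convictions (+75%): $28300 × 1.75 = $49525.
Defendant has an out-of-state residence (+25%): $49525 × 1.25 = $61906.25.
$61906.25 is within the $200000 maximum.
Rounded to the nearest dollar: $61906.

$61906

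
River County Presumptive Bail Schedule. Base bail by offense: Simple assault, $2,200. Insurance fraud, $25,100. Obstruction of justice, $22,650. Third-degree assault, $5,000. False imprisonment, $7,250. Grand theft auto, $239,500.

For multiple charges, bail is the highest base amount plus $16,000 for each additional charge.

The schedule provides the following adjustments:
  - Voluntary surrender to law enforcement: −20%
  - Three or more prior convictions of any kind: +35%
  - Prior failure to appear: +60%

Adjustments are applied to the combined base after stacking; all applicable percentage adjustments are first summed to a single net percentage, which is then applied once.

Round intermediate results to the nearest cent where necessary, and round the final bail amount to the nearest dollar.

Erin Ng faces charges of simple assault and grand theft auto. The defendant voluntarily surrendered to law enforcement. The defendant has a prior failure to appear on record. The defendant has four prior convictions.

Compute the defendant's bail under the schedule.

Base amounts from the schedule: simple assault $2,200; grand theft auto $239,500.
Stacking rule: highest base plus $16,000 per additional charge. Highest is grand theft auto at $239,500; 1 additional charge → +$16,000. Combined base = $255,500.
Net percentage adjustment: −20% +35% +60% = +75%. $255,500 × 1.75 = $447,125.

$447,125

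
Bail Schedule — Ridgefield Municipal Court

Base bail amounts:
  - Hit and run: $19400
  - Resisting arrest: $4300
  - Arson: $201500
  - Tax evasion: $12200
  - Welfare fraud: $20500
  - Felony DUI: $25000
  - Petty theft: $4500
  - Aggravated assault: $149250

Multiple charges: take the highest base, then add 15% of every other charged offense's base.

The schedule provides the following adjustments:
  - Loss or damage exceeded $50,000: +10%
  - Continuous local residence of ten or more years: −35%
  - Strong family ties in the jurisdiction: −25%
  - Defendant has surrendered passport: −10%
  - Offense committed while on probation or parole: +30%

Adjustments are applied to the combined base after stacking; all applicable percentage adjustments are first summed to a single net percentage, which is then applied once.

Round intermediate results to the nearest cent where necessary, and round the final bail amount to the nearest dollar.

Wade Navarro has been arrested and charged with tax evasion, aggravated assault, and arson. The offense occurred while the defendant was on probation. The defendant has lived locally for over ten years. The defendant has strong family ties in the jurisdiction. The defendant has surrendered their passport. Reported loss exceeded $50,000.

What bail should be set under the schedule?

$158002

Base amounts from the schedule: tax evasion $12200; aggravated assault $149250; arson $201500.
Stacking rule: highest base plus 15% of each additional charge. Highest is arson at $201500. Additional: $12200 × 15% = $1830; $149250 × 15% = $22387.50. Combined base = $201500 + $24217.50 = $225717.50.
Net percentage adjustment: +10% −35% −25% −10% +30% = −30%. $225717.50 × 0.7 = $158002.25.
Rounded to the nearest dollar: $158002.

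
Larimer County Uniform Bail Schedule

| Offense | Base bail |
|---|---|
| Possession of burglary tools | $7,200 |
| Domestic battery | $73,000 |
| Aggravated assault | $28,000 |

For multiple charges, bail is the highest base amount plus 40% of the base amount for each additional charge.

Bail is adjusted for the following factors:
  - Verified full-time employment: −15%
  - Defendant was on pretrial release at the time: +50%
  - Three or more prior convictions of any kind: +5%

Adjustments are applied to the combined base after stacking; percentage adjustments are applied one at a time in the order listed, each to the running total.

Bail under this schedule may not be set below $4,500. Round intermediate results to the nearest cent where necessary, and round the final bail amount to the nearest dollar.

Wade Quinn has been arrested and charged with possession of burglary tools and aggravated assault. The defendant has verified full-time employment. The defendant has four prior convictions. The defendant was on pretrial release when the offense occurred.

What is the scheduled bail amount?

Base amounts from the schedule: possession of burglary tools $7,200; aggravated assault $28,000.
Stacking rule: highest base plus 40% of each additional charge. Highest is aggravated assault at $28,000. Additional: $7,200 × 40% = $2,880. Combined base = $28,000 + $2,880 = $30,880.
Verified full-time employment (−15%): $30,880 × 0.85 = $26,248.
Defendant was on pretrial release at the time (+50%): $26,248 × 1.5 = $39,372.
Three or more prior convictions of any kind (+5%): $39,372 × 1.05 = $41,340.60.
$41,340.60 is at or above the $4,500 minimum.
Rounded to the nearest dollar: $41,341.

$41,341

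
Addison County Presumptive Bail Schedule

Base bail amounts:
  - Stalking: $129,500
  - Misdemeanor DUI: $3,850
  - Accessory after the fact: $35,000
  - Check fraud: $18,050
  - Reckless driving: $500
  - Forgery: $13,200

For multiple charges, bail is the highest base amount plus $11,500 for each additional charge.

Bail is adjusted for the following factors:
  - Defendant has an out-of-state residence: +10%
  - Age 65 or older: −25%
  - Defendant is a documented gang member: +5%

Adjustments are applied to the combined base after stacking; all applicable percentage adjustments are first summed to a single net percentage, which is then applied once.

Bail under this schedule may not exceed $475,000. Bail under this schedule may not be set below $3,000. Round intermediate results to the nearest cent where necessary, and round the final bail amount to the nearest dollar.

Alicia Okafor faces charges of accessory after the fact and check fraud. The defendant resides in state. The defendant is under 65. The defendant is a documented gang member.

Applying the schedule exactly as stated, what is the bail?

Base amounts from the schedule: accessory after the fact $35,000; check fraud $18,050.
Stacking rule: highest base plus $11,500 per additional charge. Highest is accessory after the fact at $35,000; 1 additional charge → +$11,500. Combined base = $46,500.
Defendant is a documented gang member (+5%): $46,500 × 1.05 = $48,825.
$48,825 is within the $475,000 maximum.
$48,825 is at or above the $3,000 minimum.

$48,825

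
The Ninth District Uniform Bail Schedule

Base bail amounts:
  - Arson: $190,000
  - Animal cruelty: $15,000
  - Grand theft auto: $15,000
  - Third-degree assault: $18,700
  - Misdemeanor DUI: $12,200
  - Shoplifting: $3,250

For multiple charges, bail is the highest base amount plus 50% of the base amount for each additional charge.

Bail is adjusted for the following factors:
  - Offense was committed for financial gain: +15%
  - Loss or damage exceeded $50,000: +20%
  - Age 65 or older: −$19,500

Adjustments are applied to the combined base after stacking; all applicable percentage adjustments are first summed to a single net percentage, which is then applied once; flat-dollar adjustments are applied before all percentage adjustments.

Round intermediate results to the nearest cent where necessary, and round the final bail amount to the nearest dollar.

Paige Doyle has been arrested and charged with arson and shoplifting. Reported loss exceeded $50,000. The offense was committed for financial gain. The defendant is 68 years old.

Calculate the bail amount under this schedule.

$232,369

Base amounts from the schedule: arson $190,000; shoplifting $3,250.
Stacking rule: highest base plus 50% of each additional charge. Highest is arson at $190,000. Additional: $3,250 × 50% = $1,625. Combined base = $190,000 + $1,625 = $191,625.
Age 65 or older (−$19,500 flat): $191,625 − $19,500 = $172,125.
Net percentage adjustment: +15% +20% = +35%. $172,125 × 1.35 = $232,368.75.
Rounded to the nearest dollar: $232,369.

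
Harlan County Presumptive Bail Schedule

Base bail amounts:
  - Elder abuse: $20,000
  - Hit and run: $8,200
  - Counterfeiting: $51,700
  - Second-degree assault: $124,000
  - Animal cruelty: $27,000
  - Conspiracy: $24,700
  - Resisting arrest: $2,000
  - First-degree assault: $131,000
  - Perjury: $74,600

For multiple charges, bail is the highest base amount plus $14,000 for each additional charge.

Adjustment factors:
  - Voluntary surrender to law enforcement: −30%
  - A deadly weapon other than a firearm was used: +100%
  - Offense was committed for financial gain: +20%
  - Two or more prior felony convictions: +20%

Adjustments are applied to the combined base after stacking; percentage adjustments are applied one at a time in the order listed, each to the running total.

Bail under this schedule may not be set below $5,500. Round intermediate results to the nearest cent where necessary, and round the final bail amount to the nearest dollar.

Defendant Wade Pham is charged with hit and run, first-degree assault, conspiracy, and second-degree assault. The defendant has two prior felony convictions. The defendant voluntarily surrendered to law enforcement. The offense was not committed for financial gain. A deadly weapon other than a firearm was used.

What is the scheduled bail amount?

$290,640

Base amounts from the schedule: hit and run $8,200; first-degree assault $131,000; conspiracy $24,700; second-degree assault $124,000.
Stacking rule: highest base plus $14,000 per additional charge. Highest is first-degree assault at $131,000; 3 additional charges → +$42,000. Combined base = $173,000.
Voluntary surrender to law enforcement (−30%): $173,000 × 0.7 = $121,100.
A deadly weapon other than a firearm was used (+100%): $121,100 × 2 = $242,200.
Two or more prior felony convictions (+20%): $242,200 × 1.2 = $290,640.
$290,640 is at or above the $5,500 minimum.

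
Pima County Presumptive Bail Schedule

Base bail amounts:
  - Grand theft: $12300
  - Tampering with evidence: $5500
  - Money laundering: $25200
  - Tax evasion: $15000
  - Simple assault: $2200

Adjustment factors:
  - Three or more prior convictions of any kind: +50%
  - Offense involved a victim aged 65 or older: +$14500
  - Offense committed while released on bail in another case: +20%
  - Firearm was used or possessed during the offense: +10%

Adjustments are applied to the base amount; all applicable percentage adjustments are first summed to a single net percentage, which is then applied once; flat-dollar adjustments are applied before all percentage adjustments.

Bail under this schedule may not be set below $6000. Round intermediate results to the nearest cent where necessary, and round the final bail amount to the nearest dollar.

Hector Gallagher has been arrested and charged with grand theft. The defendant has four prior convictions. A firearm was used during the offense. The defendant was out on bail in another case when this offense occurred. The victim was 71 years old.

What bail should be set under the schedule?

Base amounts from the schedule: grand theft $12300.
Single charge. Combined base = $12300.
Offense involved a victim aged 65 or older (+$14500 flat): $12300 + $14500 = $26800.
Net percentage adjustment: +50% +20% +10% = +80%. $26800 × 1.8 = $48240.
$48240 is at or above the $6000 minimum.

$48240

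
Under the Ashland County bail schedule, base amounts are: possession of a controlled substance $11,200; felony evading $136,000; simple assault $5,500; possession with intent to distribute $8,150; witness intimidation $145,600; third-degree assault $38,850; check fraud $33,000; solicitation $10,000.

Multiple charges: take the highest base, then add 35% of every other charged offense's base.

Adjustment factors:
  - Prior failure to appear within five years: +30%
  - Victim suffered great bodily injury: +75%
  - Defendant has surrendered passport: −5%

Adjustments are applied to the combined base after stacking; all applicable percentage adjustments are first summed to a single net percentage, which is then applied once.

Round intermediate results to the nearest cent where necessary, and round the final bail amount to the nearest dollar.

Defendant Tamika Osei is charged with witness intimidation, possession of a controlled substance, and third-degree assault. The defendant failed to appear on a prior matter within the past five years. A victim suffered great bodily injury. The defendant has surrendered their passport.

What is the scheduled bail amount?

$326,235

Base amounts from the schedule: witness intimidation $145,600; possession of a controlled substance $11,200; third-degree assault $38,850.
Stacking rule: highest base plus 35% of each additional charge. Highest is witness intimidation at $145,600. Additional: $11,200 × 35% = $3,920; $38,850 × 35% = $13,597.50. Combined base = $145,600 + $17,517.50 = $163,117.50.
Net percentage adjustment: +30% +75% −5% = +100%. $163,117.50 × 2 = $326,235.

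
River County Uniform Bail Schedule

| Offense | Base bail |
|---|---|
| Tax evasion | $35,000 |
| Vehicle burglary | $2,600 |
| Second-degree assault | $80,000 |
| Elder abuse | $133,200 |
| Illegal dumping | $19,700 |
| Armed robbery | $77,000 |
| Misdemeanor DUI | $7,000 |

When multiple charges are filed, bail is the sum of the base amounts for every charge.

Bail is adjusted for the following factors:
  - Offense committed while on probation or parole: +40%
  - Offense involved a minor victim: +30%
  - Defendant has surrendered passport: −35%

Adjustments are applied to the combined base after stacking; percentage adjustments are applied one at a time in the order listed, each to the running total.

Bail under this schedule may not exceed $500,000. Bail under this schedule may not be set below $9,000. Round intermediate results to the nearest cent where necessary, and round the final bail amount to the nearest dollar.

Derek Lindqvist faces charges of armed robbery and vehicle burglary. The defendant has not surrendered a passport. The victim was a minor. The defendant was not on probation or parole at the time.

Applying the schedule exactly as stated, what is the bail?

$103,480

Base amounts from the schedule: armed robbery $77,000; vehicle burglary $2,600.
Stacking rule: sum of all bases. $77,000 + $2,600 = $79,600.
Offense involved a minor victim (+30%): $79,600 × 1.3 = $103,480.
$103,480 is within the $500,000 maximum.
$103,480 is at or above the $9,000 minimum.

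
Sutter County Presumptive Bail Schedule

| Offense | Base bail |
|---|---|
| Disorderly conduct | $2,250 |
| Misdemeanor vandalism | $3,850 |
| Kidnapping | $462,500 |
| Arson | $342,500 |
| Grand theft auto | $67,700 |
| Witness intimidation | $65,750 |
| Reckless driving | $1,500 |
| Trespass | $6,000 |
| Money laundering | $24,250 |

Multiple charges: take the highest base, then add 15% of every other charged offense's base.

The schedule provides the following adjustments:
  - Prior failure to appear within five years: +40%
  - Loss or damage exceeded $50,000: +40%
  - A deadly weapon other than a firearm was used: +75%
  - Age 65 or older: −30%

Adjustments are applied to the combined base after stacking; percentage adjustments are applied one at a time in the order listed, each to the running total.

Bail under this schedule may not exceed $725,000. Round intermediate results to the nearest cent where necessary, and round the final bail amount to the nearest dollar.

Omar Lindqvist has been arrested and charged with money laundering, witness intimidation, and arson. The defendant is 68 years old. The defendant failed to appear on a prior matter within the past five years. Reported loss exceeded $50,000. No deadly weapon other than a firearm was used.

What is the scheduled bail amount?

$488,432

Base amounts from the schedule: money laundering $24,250; witness intimidation $65,750; arson $342,500.
Stacking rule: highest base plus 15% of each additional charge. Highest is arson at $342,500. Additional: $24,250 × 15% = $3,637.50; $65,750 × 15% = $9,862.50. Combined base = $342,500 + $13,500 = $356,000.
Prior failure to appear within five years (+40%): $356,000 × 1.4 = $498,400.
Loss or damage exceeded $50,000 (+40%): $498,400 × 1.4 = $697,760.
Age 65 or older (−30%): $697,760 × 0.7 = $488,432.
$488,432 is within the $725,000 maximum.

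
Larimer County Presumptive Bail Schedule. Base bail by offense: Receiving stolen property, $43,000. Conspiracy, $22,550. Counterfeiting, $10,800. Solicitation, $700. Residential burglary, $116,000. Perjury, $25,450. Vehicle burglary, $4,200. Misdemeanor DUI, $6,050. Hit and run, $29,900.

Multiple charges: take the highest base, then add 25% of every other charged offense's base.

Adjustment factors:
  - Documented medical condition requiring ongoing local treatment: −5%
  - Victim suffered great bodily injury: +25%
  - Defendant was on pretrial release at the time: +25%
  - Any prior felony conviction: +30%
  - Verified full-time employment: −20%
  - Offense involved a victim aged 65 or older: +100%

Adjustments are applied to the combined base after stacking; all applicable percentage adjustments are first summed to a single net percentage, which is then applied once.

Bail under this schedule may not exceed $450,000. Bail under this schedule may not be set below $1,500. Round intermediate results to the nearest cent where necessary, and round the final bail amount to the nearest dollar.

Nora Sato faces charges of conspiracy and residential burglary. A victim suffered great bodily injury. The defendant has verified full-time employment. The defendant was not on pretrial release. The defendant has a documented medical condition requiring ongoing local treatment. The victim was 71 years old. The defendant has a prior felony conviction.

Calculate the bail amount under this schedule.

$279,766

Base amounts from the schedule: conspiracy $22,550; residential burglary $116,000.
Stacking rule: highest base plus 25% of each additional charge. Highest is residential burglary at $116,000. Additional: $22,550 × 25% = $5,637.50. Combined base = $116,000 + $5,637.50 = $121,637.50.
Net percentage adjustment: −5% +25% +30% −20% +100% = +130%. $121,637.50 × 2.3 = $279,766.25.
$279,766.25 is within the $450,000 maximum.
$279,766.25 is at or above the $1,500 minimum.
Rounded to the nearest dollar: $279,766.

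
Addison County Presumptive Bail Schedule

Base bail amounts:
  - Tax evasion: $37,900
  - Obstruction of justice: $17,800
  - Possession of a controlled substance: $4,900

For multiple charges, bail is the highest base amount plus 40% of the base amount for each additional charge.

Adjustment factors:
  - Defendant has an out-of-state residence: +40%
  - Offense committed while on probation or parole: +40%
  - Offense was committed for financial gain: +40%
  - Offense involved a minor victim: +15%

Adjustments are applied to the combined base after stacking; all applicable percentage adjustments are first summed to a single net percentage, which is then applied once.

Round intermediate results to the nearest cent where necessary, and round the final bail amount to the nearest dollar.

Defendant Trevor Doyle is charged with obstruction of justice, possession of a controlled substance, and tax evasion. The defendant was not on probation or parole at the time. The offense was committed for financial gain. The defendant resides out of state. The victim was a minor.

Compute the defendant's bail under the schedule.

Base amounts from the schedule: obstruction of justice $17,800; possession of a controlled substance $4,900; tax evasion $37,900.
Stacking rule: highest base plus 40% of each additional charge. Highest is tax evasion at $37,900. Additional: $17,800 × 40% = $7,120; $4,900 × 40% = $1,960. Combined base = $37,900 + $9,080 = $46,980.
Net percentage adjustment: +40% +40% +15% = +95%. $46,980 × 1.95 = $91,611.

$91,611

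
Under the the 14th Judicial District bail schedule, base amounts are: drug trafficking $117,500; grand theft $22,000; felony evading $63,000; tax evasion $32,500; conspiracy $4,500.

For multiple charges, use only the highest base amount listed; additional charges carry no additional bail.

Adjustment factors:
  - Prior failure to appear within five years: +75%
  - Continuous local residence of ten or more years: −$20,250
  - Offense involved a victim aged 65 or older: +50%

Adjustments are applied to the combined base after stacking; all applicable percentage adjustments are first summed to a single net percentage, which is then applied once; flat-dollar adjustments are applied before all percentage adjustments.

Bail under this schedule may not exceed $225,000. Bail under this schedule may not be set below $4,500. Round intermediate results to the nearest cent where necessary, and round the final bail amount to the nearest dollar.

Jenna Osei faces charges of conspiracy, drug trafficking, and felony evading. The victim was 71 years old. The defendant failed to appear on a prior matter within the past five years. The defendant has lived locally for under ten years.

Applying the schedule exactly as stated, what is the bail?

Base amounts from the schedule: conspiracy $4,500; drug trafficking $117,500; felony evading $63,000.
Stacking rule: use the highest base only. Highest is drug trafficking at $117,500. Combined base = $117,500.
Net percentage adjustment: +75% +50% = +125%. $117,500 × 2.25 = $264,375.
Result $264,375 exceeds the maximum of $225,000; bail is capped at $225,000.
$225,000 is at or above the $4,500 minimum.

$225,000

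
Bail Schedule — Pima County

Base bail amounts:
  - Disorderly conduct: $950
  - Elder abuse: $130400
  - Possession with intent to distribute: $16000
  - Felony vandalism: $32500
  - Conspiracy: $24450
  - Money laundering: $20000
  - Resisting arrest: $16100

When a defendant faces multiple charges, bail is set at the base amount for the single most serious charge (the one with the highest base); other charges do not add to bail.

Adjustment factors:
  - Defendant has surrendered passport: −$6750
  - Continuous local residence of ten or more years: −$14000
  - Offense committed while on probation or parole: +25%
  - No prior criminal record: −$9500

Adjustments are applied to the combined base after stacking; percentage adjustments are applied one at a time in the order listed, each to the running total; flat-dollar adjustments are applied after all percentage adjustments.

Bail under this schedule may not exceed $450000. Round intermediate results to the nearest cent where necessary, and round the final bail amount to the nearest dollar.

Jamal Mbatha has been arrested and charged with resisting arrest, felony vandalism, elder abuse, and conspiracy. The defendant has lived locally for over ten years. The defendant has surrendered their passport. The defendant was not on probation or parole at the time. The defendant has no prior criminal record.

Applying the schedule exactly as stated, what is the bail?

Base amounts from the schedule: resisting arrest $16100; felony vandalism $32500; elder abuse $130400; conspiracy $24450.
Stacking rule: use the highest base only. Highest is elder abuse at $130400. Combined base = $130400.
Defendant has surrendered passport (−$6750 flat): $130400 − $6750 = $123650.
Continuous local residence of ten or more years (−$14000 flat): $123650 − $14000 = $109650.
No prior criminal record (−$9500 flat): $109650 − $9500 = $100150.
$100150 is within the $450000 maximum.

$100150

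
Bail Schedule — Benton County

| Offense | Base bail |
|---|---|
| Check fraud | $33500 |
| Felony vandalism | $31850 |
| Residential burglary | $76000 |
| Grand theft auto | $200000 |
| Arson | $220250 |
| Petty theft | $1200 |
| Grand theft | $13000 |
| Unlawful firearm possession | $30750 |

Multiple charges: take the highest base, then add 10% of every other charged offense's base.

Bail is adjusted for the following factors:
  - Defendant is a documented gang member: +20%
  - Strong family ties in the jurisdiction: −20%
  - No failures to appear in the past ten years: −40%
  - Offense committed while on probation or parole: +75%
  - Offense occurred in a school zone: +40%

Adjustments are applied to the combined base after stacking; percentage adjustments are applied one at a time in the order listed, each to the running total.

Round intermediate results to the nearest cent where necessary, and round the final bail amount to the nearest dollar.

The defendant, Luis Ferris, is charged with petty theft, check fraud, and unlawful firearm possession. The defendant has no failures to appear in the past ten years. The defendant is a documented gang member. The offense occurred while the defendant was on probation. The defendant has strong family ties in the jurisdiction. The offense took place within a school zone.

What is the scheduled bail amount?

$51784

Base amounts from the schedule: petty theft $1200; check fraud $33500; unlawful firearm possession $30750.
Stacking rule: highest base plus 10% of each additional charge. Highest is check fraud at $33500. Additional: $1200 × 10% = $120; $30750 × 10% = $3075. Combined base = $33500 + $3195 = $36695.
Defendant is a documented gang member (+20%): $36695 × 1.2 = $44034.
Strong family ties in the jurisdiction (−20%): $44034 × 0.8 = $35227.20.
No failures to appear in the past ten years (−40%): $35227.20 × 0.6 = $21136.32.
Offense committed while on probation or parole (+75%): $21136.32 × 1.75 = $36988.56.
Offense occurred in a school zone (+40%): $36988.56 × 1.4 = $51783.98.
Rounded to the nearest dollar: $51784.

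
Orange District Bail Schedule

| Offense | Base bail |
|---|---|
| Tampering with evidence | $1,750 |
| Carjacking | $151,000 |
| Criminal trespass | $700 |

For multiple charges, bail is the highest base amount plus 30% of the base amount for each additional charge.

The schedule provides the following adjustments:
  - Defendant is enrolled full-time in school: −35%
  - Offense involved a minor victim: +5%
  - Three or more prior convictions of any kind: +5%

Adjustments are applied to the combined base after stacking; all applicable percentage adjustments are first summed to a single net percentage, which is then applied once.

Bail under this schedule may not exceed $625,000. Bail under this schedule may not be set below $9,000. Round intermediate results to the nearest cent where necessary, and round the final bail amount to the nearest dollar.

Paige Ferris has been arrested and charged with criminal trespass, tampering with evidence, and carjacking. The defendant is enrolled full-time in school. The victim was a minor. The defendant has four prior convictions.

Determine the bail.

Base amounts from the schedule: criminal trespass $700; tampering with evidence $1,750; carjacking $151,000.
Stacking rule: highest base plus 30% of each additional charge. Highest is carjacking at $151,000. Additional: $700 × 30% = $210; $1,750 × 30% = $525. Combined base = $151,000 + $735 = $151,735.
Net percentage adjustment: −35% +5% +5% = −25%. $151,735 × 0.75 = $113,801.25.
$113,801.25 is within the $625,000 maximum.
$113,801.25 is at or above the $9,000 minimum.
Rounded to the nearest dollar: $113,801.

$113,801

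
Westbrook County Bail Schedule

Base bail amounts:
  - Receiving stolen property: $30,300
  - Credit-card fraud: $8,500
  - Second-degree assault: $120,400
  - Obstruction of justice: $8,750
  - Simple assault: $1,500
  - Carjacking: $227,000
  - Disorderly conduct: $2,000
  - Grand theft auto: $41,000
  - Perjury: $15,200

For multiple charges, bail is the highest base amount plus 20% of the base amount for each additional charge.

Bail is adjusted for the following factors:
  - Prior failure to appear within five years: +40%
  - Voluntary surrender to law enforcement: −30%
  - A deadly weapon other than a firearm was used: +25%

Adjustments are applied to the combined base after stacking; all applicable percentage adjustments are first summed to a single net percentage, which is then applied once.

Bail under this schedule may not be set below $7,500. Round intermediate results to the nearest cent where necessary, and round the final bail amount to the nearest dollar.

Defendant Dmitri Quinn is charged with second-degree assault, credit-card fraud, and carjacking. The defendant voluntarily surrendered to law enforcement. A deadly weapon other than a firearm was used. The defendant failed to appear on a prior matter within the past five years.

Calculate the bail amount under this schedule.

Base amounts from the schedule: second-degree assault $120,400; credit-card fraud $8,500; carjacking $227,000.
Stacking rule: highest base plus 20% of each additional charge. Highest is carjacking at $227,000. Additional: $120,400 × 20% = $24,080; $8,500 × 20% = $1,700. Combined base = $227,000 + $25,780 = $252,780.
Net percentage adjustment: +40% −30% +25% = +35%. $252,780 × 1.35 = $341,253.
$341,253 is at or above the $7,500 minimum.

$341,253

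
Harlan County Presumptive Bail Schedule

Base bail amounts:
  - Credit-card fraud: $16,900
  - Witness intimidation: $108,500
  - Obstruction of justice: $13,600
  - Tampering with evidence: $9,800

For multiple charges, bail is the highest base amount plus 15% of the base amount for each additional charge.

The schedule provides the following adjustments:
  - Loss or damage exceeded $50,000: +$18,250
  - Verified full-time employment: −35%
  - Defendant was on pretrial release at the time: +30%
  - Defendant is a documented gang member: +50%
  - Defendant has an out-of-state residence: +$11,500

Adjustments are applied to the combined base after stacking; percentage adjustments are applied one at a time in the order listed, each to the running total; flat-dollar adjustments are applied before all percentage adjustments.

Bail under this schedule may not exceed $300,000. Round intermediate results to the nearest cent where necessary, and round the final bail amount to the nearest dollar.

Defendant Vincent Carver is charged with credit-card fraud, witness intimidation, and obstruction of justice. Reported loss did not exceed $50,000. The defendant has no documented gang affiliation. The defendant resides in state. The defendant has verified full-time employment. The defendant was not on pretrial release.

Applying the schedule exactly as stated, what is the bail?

Base amounts from the schedule: credit-card fraud $16,900; witness intimidation $108,500; obstruction of justice $13,600.
Stacking rule: highest base plus 15% of each additional charge. Highest is witness intimidation at $108,500. Additional: $16,900 × 15% = $2,535; $13,600 × 15% = $2,040. Combined base = $108,500 + $4,575 = $113,075.
Verified full-time employment (−35%): $113,075 × 0.65 = $73,498.75.
$73,498.75 is within the $300,000 maximum.
Rounded to the nearest dollar: $73,499.

$73,499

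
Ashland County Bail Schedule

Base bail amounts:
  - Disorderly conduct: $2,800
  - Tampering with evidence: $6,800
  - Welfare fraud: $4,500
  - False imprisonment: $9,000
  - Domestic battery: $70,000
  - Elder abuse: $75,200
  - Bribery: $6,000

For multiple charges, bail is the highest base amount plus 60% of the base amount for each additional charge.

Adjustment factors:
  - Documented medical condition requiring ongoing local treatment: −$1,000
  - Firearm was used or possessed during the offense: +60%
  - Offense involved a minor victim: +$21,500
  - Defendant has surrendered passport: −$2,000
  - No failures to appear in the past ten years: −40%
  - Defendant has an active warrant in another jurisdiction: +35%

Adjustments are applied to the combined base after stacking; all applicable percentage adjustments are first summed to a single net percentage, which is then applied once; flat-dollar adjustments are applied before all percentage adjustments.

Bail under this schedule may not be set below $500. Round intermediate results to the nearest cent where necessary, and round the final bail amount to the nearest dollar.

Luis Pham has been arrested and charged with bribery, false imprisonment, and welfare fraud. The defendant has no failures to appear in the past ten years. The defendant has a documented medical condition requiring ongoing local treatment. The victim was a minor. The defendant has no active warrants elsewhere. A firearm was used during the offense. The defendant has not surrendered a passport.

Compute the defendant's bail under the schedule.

Base amounts from the schedule: bribery $6,000; false imprisonment $9,000; welfare fraud $4,500.
Stacking rule: highest base plus 60% of each additional charge. Highest is false imprisonment at $9,000. Additional: $6,000 × 60% = $3,600; $4,500 × 60% = $2,700. Combined base = $9,000 + $6,300 = $15,300.
Documented medical condition requiring ongoing local treatment (−$1,000 flat): $15,300 − $1,000 = $14,300.
Offense involved a minor victim (+$21,500 flat): $14,300 + $21,500 = $35,800.
Net percentage adjustment: +60% −40% = +20%. $35,800 × 1.2 = $42,960.
$42,960 is at or above the $500 minimum.

$42,960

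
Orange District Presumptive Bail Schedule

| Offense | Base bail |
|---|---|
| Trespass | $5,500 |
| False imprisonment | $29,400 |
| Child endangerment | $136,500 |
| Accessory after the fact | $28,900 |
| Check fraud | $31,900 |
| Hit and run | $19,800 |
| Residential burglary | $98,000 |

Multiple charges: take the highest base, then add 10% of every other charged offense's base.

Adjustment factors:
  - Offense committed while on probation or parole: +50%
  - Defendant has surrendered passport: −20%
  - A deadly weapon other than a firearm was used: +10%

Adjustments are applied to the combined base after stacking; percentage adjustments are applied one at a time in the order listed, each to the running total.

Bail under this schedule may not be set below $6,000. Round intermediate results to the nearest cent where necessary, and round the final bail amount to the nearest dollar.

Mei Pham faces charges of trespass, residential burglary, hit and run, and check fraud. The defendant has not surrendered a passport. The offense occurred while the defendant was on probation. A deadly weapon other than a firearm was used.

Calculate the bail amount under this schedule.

Base amounts from the schedule: trespass $5,500; residential burglary $98,000; hit and run $19,800; check fraud $31,900.
Stacking rule: highest base plus 10% of each additional charge. Highest is residential burglary at $98,000. Additional: $5,500 × 10% = $550; $19,800 × 10% = $1,980; $31,900 × 10% = $3,190. Combined base = $98,000 + $5,720 = $103,720.
Offense committed while on probation or parole (+50%): $103,720 × 1.5 = $155,580.
A deadly weapon other than a firearm was used (+10%): $155,580 × 1.1 = $171,138.
$171,138 is at or above the $6,000 minimum.

$171,138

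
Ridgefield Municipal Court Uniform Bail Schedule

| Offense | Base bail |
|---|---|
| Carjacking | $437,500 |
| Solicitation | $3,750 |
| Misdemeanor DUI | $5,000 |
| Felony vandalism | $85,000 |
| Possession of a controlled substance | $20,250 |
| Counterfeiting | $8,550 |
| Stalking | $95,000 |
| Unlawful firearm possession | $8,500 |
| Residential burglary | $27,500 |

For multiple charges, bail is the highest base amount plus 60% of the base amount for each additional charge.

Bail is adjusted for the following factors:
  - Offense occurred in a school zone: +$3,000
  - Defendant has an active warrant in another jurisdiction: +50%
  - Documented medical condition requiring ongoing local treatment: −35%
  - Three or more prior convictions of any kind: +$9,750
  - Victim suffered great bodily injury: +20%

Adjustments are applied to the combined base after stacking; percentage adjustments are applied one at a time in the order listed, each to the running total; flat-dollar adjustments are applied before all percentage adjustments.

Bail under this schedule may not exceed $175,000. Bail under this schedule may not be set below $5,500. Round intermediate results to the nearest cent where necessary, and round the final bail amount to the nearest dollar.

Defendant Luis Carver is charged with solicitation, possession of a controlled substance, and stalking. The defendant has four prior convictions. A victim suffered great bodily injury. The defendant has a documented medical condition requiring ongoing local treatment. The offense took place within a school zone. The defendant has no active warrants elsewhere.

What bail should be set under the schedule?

Base amounts from the schedule: solicitation $3,750; possession of a controlled substance $20,250; stalking $95,000.
Stacking rule: highest base plus 60% of each additional charge. Highest is stalking at $95,000. Additional: $3,750 × 60% = $2,250; $20,250 × 60% = $12,150. Combined base = $95,000 + $14,400 = $109,400.
Offense occurred in a school zone (+$3,000 flat): $109,400 + $3,000 = $112,400.
Three or more prior convictions of any kind (+$9,750 flat): $112,400 + $9,750 = $122,150.
Documented medical condition requiring ongoing local treatment (−35%): $122,150 × 0.65 = $79,397.50.
Victim suffered great bodily injury (+20%): $79,397.50 × 1.2 = $95,277.
$95,277 is within the $175,000 maximum.
$95,277 is at or above the $5,500 minimum.

$95,277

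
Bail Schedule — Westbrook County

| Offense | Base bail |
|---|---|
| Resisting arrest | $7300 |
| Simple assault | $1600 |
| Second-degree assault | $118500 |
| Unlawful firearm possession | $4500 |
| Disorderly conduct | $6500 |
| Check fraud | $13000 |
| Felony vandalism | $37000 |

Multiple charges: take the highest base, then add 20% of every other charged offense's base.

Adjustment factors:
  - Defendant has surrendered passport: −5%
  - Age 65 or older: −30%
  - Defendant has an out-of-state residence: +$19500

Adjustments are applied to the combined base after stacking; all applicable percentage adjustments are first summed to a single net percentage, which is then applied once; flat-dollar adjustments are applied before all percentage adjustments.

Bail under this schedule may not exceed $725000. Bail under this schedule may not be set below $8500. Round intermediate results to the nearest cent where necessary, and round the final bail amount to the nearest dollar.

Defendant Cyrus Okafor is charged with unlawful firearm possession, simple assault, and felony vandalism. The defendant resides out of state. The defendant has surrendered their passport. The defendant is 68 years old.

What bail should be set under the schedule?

$37518

Base amounts from the schedule: unlawful firearm possession $4500; simple assault $1600; felony vandalism $37000.
Stacking rule: highest base plus 20% of each additional charge. Highest is felony vandalism at $37000. Additional: $4500 × 20% = $900; $1600 × 20% = $320. Combined base = $37000 + $1220 = $38220.
Defendant has an out-of-state residence (+$19500 flat): $38220 + $19500 = $57720.
Net percentage adjustment: −5% −30% = −35%. $57720 × 0.65 = $37518.
$37518 is within the $725000 maximum.
$37518 is at or above the $8500 minimum.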